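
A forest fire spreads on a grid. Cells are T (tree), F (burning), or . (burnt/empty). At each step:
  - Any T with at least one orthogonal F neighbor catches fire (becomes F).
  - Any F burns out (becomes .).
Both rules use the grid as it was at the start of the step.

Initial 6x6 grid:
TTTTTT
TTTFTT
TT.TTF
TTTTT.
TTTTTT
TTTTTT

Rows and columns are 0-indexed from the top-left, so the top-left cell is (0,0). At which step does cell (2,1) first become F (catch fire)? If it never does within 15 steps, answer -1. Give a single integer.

Step 1: cell (2,1)='T' (+6 fires, +2 burnt)
Step 2: cell (2,1)='T' (+6 fires, +6 burnt)
Step 3: cell (2,1)='F' (+6 fires, +6 burnt)
  -> target ignites at step 3
Step 4: cell (2,1)='.' (+7 fires, +6 burnt)
Step 5: cell (2,1)='.' (+4 fires, +7 burnt)
Step 6: cell (2,1)='.' (+2 fires, +4 burnt)
Step 7: cell (2,1)='.' (+1 fires, +2 burnt)
Step 8: cell (2,1)='.' (+0 fires, +1 burnt)
  fire out at step 8

3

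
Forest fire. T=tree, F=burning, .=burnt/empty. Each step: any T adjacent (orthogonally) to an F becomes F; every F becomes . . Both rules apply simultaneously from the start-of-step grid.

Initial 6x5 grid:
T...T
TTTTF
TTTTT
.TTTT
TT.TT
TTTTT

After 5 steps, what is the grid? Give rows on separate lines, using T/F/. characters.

Step 1: 3 trees catch fire, 1 burn out
  T...F
  TTTF.
  TTTTF
  .TTTT
  TT.TT
  TTTTT
Step 2: 3 trees catch fire, 3 burn out
  T....
  TTF..
  TTTF.
  .TTTF
  TT.TT
  TTTTT
Step 3: 4 trees catch fire, 3 burn out
  T....
  TF...
  TTF..
  .TTF.
  TT.TF
  TTTTT
Step 4: 5 trees catch fire, 4 burn out
  T....
  F....
  TF...
  .TF..
  TT.F.
  TTTTF
Step 5: 4 trees catch fire, 5 burn out
  F....
  .....
  F....
  .F...
  TT...
  TTTF.

F....
.....
F....
.F...
TT...
TTTF.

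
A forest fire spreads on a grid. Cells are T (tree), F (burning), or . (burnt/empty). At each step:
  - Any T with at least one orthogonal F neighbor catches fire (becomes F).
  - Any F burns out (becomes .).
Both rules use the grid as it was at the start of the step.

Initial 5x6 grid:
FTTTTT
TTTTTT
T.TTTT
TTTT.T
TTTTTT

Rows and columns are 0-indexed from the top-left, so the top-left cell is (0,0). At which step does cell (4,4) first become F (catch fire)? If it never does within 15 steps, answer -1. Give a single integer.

Step 1: cell (4,4)='T' (+2 fires, +1 burnt)
Step 2: cell (4,4)='T' (+3 fires, +2 burnt)
Step 3: cell (4,4)='T' (+3 fires, +3 burnt)
Step 4: cell (4,4)='T' (+5 fires, +3 burnt)
Step 5: cell (4,4)='T' (+5 fires, +5 burnt)
Step 6: cell (4,4)='T' (+4 fires, +5 burnt)
Step 7: cell (4,4)='T' (+2 fires, +4 burnt)
Step 8: cell (4,4)='F' (+2 fires, +2 burnt)
  -> target ignites at step 8
Step 9: cell (4,4)='.' (+1 fires, +2 burnt)
Step 10: cell (4,4)='.' (+0 fires, +1 burnt)
  fire out at step 10

8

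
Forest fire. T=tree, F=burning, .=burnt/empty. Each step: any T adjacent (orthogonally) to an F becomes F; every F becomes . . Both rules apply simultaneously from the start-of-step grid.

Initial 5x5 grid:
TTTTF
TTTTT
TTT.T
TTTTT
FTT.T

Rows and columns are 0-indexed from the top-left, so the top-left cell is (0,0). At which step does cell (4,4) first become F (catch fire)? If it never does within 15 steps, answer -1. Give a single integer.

Step 1: cell (4,4)='T' (+4 fires, +2 burnt)
Step 2: cell (4,4)='T' (+6 fires, +4 burnt)
Step 3: cell (4,4)='T' (+6 fires, +6 burnt)
Step 4: cell (4,4)='F' (+5 fires, +6 burnt)
  -> target ignites at step 4
Step 5: cell (4,4)='.' (+0 fires, +5 burnt)
  fire out at step 5

4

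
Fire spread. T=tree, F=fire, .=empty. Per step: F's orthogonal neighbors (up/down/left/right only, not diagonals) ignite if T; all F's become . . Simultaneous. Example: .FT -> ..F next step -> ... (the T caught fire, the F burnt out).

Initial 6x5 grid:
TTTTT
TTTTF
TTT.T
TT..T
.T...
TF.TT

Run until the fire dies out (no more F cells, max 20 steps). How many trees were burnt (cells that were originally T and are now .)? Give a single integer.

Answer: 18

Derivation:
Step 1: +5 fires, +2 burnt (F count now 5)
Step 2: +4 fires, +5 burnt (F count now 4)
Step 3: +5 fires, +4 burnt (F count now 5)
Step 4: +3 fires, +5 burnt (F count now 3)
Step 5: +1 fires, +3 burnt (F count now 1)
Step 6: +0 fires, +1 burnt (F count now 0)
Fire out after step 6
Initially T: 20, now '.': 28
Total burnt (originally-T cells now '.'): 18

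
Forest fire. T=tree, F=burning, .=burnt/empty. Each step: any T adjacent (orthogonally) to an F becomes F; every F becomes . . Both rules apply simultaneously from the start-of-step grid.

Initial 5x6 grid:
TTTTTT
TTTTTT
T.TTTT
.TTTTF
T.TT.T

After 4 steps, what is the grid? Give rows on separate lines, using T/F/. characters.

Step 1: 3 trees catch fire, 1 burn out
  TTTTTT
  TTTTTT
  T.TTTF
  .TTTF.
  T.TT.F
Step 2: 3 trees catch fire, 3 burn out
  TTTTTT
  TTTTTF
  T.TTF.
  .TTF..
  T.TT..
Step 3: 5 trees catch fire, 3 burn out
  TTTTTF
  TTTTF.
  T.TF..
  .TF...
  T.TF..
Step 4: 5 trees catch fire, 5 burn out
  TTTTF.
  TTTF..
  T.F...
  .F....
  T.F...

TTTTF.
TTTF..
T.F...
.F....
T.F...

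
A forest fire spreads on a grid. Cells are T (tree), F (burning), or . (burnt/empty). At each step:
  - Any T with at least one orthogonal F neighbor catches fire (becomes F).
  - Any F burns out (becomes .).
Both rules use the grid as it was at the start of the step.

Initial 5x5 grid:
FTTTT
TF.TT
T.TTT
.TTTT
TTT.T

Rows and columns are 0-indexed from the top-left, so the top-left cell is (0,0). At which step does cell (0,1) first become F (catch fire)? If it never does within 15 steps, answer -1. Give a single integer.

Step 1: cell (0,1)='F' (+2 fires, +2 burnt)
  -> target ignites at step 1
Step 2: cell (0,1)='.' (+2 fires, +2 burnt)
Step 3: cell (0,1)='.' (+1 fires, +2 burnt)
Step 4: cell (0,1)='.' (+2 fires, +1 burnt)
Step 5: cell (0,1)='.' (+2 fires, +2 burnt)
Step 6: cell (0,1)='.' (+3 fires, +2 burnt)
Step 7: cell (0,1)='.' (+2 fires, +3 burnt)
Step 8: cell (0,1)='.' (+3 fires, +2 burnt)
Step 9: cell (0,1)='.' (+1 fires, +3 burnt)
Step 10: cell (0,1)='.' (+1 fires, +1 burnt)
Step 11: cell (0,1)='.' (+0 fires, +1 burnt)
  fire out at step 11

1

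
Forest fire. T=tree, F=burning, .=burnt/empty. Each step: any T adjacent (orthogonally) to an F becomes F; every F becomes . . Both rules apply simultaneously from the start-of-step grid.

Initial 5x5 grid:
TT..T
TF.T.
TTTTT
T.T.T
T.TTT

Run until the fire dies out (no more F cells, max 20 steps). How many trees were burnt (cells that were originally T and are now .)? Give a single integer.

Answer: 16

Derivation:
Step 1: +3 fires, +1 burnt (F count now 3)
Step 2: +3 fires, +3 burnt (F count now 3)
Step 3: +3 fires, +3 burnt (F count now 3)
Step 4: +4 fires, +3 burnt (F count now 4)
Step 5: +2 fires, +4 burnt (F count now 2)
Step 6: +1 fires, +2 burnt (F count now 1)
Step 7: +0 fires, +1 burnt (F count now 0)
Fire out after step 7
Initially T: 17, now '.': 24
Total burnt (originally-T cells now '.'): 16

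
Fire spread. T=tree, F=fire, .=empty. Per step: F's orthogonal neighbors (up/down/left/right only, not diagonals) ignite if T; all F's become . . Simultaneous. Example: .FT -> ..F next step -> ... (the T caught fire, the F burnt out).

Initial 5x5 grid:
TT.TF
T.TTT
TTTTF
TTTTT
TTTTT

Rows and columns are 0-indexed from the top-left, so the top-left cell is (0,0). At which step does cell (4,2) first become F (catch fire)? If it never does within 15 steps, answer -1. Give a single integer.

Step 1: cell (4,2)='T' (+4 fires, +2 burnt)
Step 2: cell (4,2)='T' (+4 fires, +4 burnt)
Step 3: cell (4,2)='T' (+4 fires, +4 burnt)
Step 4: cell (4,2)='F' (+3 fires, +4 burnt)
  -> target ignites at step 4
Step 5: cell (4,2)='.' (+3 fires, +3 burnt)
Step 6: cell (4,2)='.' (+2 fires, +3 burnt)
Step 7: cell (4,2)='.' (+1 fires, +2 burnt)
Step 8: cell (4,2)='.' (+0 fires, +1 burnt)
  fire out at step 8

4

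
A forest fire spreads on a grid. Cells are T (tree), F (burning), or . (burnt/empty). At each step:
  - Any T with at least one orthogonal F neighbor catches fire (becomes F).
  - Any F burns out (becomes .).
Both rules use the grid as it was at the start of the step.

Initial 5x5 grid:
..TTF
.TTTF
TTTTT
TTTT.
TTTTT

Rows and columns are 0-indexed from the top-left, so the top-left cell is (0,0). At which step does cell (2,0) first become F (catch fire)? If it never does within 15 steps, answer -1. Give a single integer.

Step 1: cell (2,0)='T' (+3 fires, +2 burnt)
Step 2: cell (2,0)='T' (+3 fires, +3 burnt)
Step 3: cell (2,0)='T' (+3 fires, +3 burnt)
Step 4: cell (2,0)='T' (+3 fires, +3 burnt)
Step 5: cell (2,0)='F' (+4 fires, +3 burnt)
  -> target ignites at step 5
Step 6: cell (2,0)='.' (+2 fires, +4 burnt)
Step 7: cell (2,0)='.' (+1 fires, +2 burnt)
Step 8: cell (2,0)='.' (+0 fires, +1 burnt)
  fire out at step 8

5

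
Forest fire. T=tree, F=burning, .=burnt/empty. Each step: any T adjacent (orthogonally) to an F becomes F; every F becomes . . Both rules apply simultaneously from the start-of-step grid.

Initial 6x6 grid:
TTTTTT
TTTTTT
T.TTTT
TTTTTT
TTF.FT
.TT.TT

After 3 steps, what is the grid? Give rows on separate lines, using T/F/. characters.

Step 1: 6 trees catch fire, 2 burn out
  TTTTTT
  TTTTTT
  T.TTTT
  TTFTFT
  TF...F
  .TF.FT
Step 2: 8 trees catch fire, 6 burn out
  TTTTTT
  TTTTTT
  T.FTFT
  TF.F.F
  F.....
  .F...F
Step 3: 5 trees catch fire, 8 burn out
  TTTTTT
  TTFTFT
  T..F.F
  F.....
  ......
  ......

TTTTTT
TTFTFT
T..F.F
F.....
......
......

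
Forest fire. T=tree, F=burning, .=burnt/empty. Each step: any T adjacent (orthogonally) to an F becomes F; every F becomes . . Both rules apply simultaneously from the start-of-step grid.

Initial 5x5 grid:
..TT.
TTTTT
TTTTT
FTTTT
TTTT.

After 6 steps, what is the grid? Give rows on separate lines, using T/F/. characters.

Step 1: 3 trees catch fire, 1 burn out
  ..TT.
  TTTTT
  FTTTT
  .FTTT
  FTTT.
Step 2: 4 trees catch fire, 3 burn out
  ..TT.
  FTTTT
  .FTTT
  ..FTT
  .FTT.
Step 3: 4 trees catch fire, 4 burn out
  ..TT.
  .FTTT
  ..FTT
  ...FT
  ..FT.
Step 4: 4 trees catch fire, 4 burn out
  ..TT.
  ..FTT
  ...FT
  ....F
  ...F.
Step 5: 3 trees catch fire, 4 burn out
  ..FT.
  ...FT
  ....F
  .....
  .....
Step 6: 2 trees catch fire, 3 burn out
  ...F.
  ....F
  .....
  .....
  .....

...F.
....F
.....
.....
.....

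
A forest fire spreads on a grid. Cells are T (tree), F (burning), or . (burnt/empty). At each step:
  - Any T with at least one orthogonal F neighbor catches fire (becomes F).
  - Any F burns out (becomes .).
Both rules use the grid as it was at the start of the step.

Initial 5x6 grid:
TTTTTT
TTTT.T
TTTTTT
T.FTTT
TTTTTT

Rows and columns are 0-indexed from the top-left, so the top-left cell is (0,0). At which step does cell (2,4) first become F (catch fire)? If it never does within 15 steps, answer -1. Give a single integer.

Step 1: cell (2,4)='T' (+3 fires, +1 burnt)
Step 2: cell (2,4)='T' (+6 fires, +3 burnt)
Step 3: cell (2,4)='F' (+8 fires, +6 burnt)
  -> target ignites at step 3
Step 4: cell (2,4)='.' (+6 fires, +8 burnt)
Step 5: cell (2,4)='.' (+3 fires, +6 burnt)
Step 6: cell (2,4)='.' (+1 fires, +3 burnt)
Step 7: cell (2,4)='.' (+0 fires, +1 burnt)
  fire out at step 7

3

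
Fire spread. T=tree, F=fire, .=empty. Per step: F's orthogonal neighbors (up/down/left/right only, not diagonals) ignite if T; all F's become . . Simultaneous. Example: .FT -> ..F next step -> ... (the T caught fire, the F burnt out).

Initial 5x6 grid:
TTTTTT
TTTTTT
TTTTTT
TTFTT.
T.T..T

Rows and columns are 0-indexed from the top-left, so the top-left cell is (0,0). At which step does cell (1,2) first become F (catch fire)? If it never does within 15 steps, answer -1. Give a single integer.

Step 1: cell (1,2)='T' (+4 fires, +1 burnt)
Step 2: cell (1,2)='F' (+5 fires, +4 burnt)
  -> target ignites at step 2
Step 3: cell (1,2)='.' (+6 fires, +5 burnt)
Step 4: cell (1,2)='.' (+5 fires, +6 burnt)
Step 5: cell (1,2)='.' (+3 fires, +5 burnt)
Step 6: cell (1,2)='.' (+1 fires, +3 burnt)
Step 7: cell (1,2)='.' (+0 fires, +1 burnt)
  fire out at step 7

2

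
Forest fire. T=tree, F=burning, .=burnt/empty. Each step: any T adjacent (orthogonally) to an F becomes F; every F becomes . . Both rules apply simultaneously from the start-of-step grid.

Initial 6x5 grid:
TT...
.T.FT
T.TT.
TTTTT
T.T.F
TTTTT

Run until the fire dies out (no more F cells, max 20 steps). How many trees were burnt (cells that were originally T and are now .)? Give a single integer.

Step 1: +4 fires, +2 burnt (F count now 4)
Step 2: +3 fires, +4 burnt (F count now 3)
Step 3: +2 fires, +3 burnt (F count now 2)
Step 4: +3 fires, +2 burnt (F count now 3)
Step 5: +2 fires, +3 burnt (F count now 2)
Step 6: +2 fires, +2 burnt (F count now 2)
Step 7: +0 fires, +2 burnt (F count now 0)
Fire out after step 7
Initially T: 19, now '.': 27
Total burnt (originally-T cells now '.'): 16

Answer: 16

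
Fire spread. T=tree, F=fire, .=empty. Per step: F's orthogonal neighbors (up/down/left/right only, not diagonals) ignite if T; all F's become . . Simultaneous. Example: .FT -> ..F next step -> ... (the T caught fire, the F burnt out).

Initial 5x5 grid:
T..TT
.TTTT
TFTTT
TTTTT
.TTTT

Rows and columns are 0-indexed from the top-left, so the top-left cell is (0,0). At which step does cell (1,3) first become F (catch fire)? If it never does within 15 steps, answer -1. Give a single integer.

Step 1: cell (1,3)='T' (+4 fires, +1 burnt)
Step 2: cell (1,3)='T' (+5 fires, +4 burnt)
Step 3: cell (1,3)='F' (+4 fires, +5 burnt)
  -> target ignites at step 3
Step 4: cell (1,3)='.' (+4 fires, +4 burnt)
Step 5: cell (1,3)='.' (+2 fires, +4 burnt)
Step 6: cell (1,3)='.' (+0 fires, +2 burnt)
  fire out at step 6

3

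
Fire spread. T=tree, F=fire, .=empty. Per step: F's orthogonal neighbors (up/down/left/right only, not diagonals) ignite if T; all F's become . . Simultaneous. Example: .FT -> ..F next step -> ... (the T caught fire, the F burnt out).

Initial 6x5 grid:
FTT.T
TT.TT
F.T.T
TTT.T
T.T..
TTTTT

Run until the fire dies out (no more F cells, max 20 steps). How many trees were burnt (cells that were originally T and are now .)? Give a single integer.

Step 1: +3 fires, +2 burnt (F count now 3)
Step 2: +4 fires, +3 burnt (F count now 4)
Step 3: +2 fires, +4 burnt (F count now 2)
Step 4: +3 fires, +2 burnt (F count now 3)
Step 5: +1 fires, +3 burnt (F count now 1)
Step 6: +1 fires, +1 burnt (F count now 1)
Step 7: +1 fires, +1 burnt (F count now 1)
Step 8: +0 fires, +1 burnt (F count now 0)
Fire out after step 8
Initially T: 20, now '.': 25
Total burnt (originally-T cells now '.'): 15

Answer: 15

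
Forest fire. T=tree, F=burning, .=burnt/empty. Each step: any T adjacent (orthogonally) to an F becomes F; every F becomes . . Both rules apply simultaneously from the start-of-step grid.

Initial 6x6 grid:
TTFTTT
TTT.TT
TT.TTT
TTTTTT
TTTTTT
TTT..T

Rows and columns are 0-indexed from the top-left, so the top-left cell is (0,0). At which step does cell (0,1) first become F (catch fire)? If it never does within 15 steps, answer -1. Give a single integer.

Step 1: cell (0,1)='F' (+3 fires, +1 burnt)
  -> target ignites at step 1
Step 2: cell (0,1)='.' (+3 fires, +3 burnt)
Step 3: cell (0,1)='.' (+4 fires, +3 burnt)
Step 4: cell (0,1)='.' (+4 fires, +4 burnt)
Step 5: cell (0,1)='.' (+6 fires, +4 burnt)
Step 6: cell (0,1)='.' (+6 fires, +6 burnt)
Step 7: cell (0,1)='.' (+4 fires, +6 burnt)
Step 8: cell (0,1)='.' (+1 fires, +4 burnt)
Step 9: cell (0,1)='.' (+0 fires, +1 burnt)
  fire out at step 9

1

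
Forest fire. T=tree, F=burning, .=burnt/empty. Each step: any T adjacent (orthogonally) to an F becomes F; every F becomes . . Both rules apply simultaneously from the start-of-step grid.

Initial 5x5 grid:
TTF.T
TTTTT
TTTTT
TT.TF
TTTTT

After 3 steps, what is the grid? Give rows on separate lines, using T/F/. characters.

Step 1: 5 trees catch fire, 2 burn out
  TF..T
  TTFTT
  TTTTF
  TT.F.
  TTTTF
Step 2: 7 trees catch fire, 5 burn out
  F...T
  TF.FF
  TTFF.
  TT...
  TTTF.
Step 3: 4 trees catch fire, 7 burn out
  ....F
  F....
  TF...
  TT...
  TTF..

....F
F....
TF...
TT...
TTF..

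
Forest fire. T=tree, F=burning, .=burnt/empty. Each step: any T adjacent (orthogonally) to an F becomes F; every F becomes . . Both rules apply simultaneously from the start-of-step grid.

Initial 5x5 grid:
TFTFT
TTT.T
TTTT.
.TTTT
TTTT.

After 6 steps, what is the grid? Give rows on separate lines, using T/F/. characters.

Step 1: 4 trees catch fire, 2 burn out
  F.F.F
  TFT.T
  TTTT.
  .TTTT
  TTTT.
Step 2: 4 trees catch fire, 4 burn out
  .....
  F.F.F
  TFTT.
  .TTTT
  TTTT.
Step 3: 3 trees catch fire, 4 burn out
  .....
  .....
  F.FT.
  .FTTT
  TTTT.
Step 4: 3 trees catch fire, 3 burn out
  .....
  .....
  ...F.
  ..FTT
  TFTT.
Step 5: 3 trees catch fire, 3 burn out
  .....
  .....
  .....
  ...FT
  F.FT.
Step 6: 2 trees catch fire, 3 burn out
  .....
  .....
  .....
  ....F
  ...F.

.....
.....
.....
....F
...F.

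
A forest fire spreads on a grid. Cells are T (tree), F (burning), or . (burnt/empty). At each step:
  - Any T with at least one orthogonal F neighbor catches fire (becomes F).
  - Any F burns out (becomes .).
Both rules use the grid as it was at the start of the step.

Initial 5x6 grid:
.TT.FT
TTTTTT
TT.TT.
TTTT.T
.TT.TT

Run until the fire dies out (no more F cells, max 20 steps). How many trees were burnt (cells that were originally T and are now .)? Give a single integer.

Step 1: +2 fires, +1 burnt (F count now 2)
Step 2: +3 fires, +2 burnt (F count now 3)
Step 3: +2 fires, +3 burnt (F count now 2)
Step 4: +3 fires, +2 burnt (F count now 3)
Step 5: +4 fires, +3 burnt (F count now 4)
Step 6: +3 fires, +4 burnt (F count now 3)
Step 7: +2 fires, +3 burnt (F count now 2)
Step 8: +0 fires, +2 burnt (F count now 0)
Fire out after step 8
Initially T: 22, now '.': 27
Total burnt (originally-T cells now '.'): 19

Answer: 19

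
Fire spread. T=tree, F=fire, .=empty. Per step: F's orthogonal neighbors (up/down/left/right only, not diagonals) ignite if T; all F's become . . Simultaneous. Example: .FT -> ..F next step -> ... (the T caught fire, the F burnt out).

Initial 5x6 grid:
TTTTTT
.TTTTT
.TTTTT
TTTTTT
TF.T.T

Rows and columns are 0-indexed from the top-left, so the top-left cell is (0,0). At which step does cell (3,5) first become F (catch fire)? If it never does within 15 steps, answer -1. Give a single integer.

Step 1: cell (3,5)='T' (+2 fires, +1 burnt)
Step 2: cell (3,5)='T' (+3 fires, +2 burnt)
Step 3: cell (3,5)='T' (+3 fires, +3 burnt)
Step 4: cell (3,5)='T' (+5 fires, +3 burnt)
Step 5: cell (3,5)='F' (+5 fires, +5 burnt)
  -> target ignites at step 5
Step 6: cell (3,5)='.' (+4 fires, +5 burnt)
Step 7: cell (3,5)='.' (+2 fires, +4 burnt)
Step 8: cell (3,5)='.' (+1 fires, +2 burnt)
Step 9: cell (3,5)='.' (+0 fires, +1 burnt)
  fire out at step 9

5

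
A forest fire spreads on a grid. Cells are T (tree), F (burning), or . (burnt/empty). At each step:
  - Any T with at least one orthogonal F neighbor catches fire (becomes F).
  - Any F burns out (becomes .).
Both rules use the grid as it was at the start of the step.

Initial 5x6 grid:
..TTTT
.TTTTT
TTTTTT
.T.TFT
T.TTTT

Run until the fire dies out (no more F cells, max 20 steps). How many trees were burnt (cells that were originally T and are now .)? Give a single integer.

Answer: 22

Derivation:
Step 1: +4 fires, +1 burnt (F count now 4)
Step 2: +5 fires, +4 burnt (F count now 5)
Step 3: +5 fires, +5 burnt (F count now 5)
Step 4: +4 fires, +5 burnt (F count now 4)
Step 5: +4 fires, +4 burnt (F count now 4)
Step 6: +0 fires, +4 burnt (F count now 0)
Fire out after step 6
Initially T: 23, now '.': 29
Total burnt (originally-T cells now '.'): 22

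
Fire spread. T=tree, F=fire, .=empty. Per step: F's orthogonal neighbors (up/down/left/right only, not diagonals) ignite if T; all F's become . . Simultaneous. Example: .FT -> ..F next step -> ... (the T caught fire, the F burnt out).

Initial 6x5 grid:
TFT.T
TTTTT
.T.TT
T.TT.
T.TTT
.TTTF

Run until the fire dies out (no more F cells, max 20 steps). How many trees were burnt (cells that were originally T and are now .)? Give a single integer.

Step 1: +5 fires, +2 burnt (F count now 5)
Step 2: +5 fires, +5 burnt (F count now 5)
Step 3: +4 fires, +5 burnt (F count now 4)
Step 4: +3 fires, +4 burnt (F count now 3)
Step 5: +2 fires, +3 burnt (F count now 2)
Step 6: +0 fires, +2 burnt (F count now 0)
Fire out after step 6
Initially T: 21, now '.': 28
Total burnt (originally-T cells now '.'): 19

Answer: 19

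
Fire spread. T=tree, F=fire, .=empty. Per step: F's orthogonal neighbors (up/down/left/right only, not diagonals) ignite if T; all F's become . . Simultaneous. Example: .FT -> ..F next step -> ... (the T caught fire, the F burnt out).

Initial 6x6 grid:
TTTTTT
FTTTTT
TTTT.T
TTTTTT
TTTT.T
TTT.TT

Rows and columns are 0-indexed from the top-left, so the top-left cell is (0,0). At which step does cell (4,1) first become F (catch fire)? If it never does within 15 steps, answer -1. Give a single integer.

Step 1: cell (4,1)='T' (+3 fires, +1 burnt)
Step 2: cell (4,1)='T' (+4 fires, +3 burnt)
Step 3: cell (4,1)='T' (+5 fires, +4 burnt)
Step 4: cell (4,1)='F' (+6 fires, +5 burnt)
  -> target ignites at step 4
Step 5: cell (4,1)='.' (+5 fires, +6 burnt)
Step 6: cell (4,1)='.' (+5 fires, +5 burnt)
Step 7: cell (4,1)='.' (+1 fires, +5 burnt)
Step 8: cell (4,1)='.' (+1 fires, +1 burnt)
Step 9: cell (4,1)='.' (+1 fires, +1 burnt)
Step 10: cell (4,1)='.' (+1 fires, +1 burnt)
Step 11: cell (4,1)='.' (+0 fires, +1 burnt)
  fire out at step 11

4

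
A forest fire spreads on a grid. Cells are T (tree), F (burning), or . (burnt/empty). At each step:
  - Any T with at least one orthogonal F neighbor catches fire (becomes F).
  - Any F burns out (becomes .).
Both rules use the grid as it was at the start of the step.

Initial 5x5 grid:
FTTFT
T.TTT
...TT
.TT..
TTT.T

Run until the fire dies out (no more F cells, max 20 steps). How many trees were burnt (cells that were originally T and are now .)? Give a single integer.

Step 1: +5 fires, +2 burnt (F count now 5)
Step 2: +3 fires, +5 burnt (F count now 3)
Step 3: +1 fires, +3 burnt (F count now 1)
Step 4: +0 fires, +1 burnt (F count now 0)
Fire out after step 4
Initially T: 15, now '.': 19
Total burnt (originally-T cells now '.'): 9

Answer: 9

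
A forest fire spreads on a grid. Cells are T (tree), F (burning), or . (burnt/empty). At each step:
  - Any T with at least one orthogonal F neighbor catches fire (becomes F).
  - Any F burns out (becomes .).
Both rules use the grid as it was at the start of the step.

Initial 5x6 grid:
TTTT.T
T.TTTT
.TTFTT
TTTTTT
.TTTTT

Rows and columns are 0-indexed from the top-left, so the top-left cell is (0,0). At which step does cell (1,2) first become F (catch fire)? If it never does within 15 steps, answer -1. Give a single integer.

Step 1: cell (1,2)='T' (+4 fires, +1 burnt)
Step 2: cell (1,2)='F' (+8 fires, +4 burnt)
  -> target ignites at step 2
Step 3: cell (1,2)='.' (+6 fires, +8 burnt)
Step 4: cell (1,2)='.' (+5 fires, +6 burnt)
Step 5: cell (1,2)='.' (+1 fires, +5 burnt)
Step 6: cell (1,2)='.' (+1 fires, +1 burnt)
Step 7: cell (1,2)='.' (+0 fires, +1 burnt)
  fire out at step 7

2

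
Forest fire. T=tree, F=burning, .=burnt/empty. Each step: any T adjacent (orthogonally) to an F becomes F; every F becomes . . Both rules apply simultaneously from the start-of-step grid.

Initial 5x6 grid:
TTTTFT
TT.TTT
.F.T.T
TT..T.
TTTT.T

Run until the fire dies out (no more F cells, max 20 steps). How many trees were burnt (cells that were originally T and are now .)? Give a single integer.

Answer: 18

Derivation:
Step 1: +5 fires, +2 burnt (F count now 5)
Step 2: +7 fires, +5 burnt (F count now 7)
Step 3: +5 fires, +7 burnt (F count now 5)
Step 4: +1 fires, +5 burnt (F count now 1)
Step 5: +0 fires, +1 burnt (F count now 0)
Fire out after step 5
Initially T: 20, now '.': 28
Total burnt (originally-T cells now '.'): 18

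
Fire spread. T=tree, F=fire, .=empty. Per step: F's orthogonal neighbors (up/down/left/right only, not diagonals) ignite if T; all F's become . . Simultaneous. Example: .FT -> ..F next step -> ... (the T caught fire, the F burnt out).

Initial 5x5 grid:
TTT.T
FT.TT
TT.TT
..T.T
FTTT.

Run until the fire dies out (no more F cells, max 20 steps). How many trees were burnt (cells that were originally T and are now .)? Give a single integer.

Answer: 10

Derivation:
Step 1: +4 fires, +2 burnt (F count now 4)
Step 2: +3 fires, +4 burnt (F count now 3)
Step 3: +3 fires, +3 burnt (F count now 3)
Step 4: +0 fires, +3 burnt (F count now 0)
Fire out after step 4
Initially T: 16, now '.': 19
Total burnt (originally-T cells now '.'): 10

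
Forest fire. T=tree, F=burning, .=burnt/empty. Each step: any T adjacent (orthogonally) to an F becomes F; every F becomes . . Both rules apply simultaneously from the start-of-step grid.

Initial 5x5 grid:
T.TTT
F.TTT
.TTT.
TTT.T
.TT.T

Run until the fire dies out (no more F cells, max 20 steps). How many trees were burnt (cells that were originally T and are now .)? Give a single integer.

Step 1: +1 fires, +1 burnt (F count now 1)
Step 2: +0 fires, +1 burnt (F count now 0)
Fire out after step 2
Initially T: 17, now '.': 9
Total burnt (originally-T cells now '.'): 1

Answer: 1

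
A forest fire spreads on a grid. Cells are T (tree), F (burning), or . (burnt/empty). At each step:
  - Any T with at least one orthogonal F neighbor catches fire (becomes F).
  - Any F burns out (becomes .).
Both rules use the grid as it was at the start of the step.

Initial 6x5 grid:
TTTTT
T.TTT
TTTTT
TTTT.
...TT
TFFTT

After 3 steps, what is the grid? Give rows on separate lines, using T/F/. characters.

Step 1: 2 trees catch fire, 2 burn out
  TTTTT
  T.TTT
  TTTTT
  TTTT.
  ...TT
  F..FT
Step 2: 2 trees catch fire, 2 burn out
  TTTTT
  T.TTT
  TTTTT
  TTTT.
  ...FT
  ....F
Step 3: 2 trees catch fire, 2 burn out
  TTTTT
  T.TTT
  TTTTT
  TTTF.
  ....F
  .....

TTTTT
T.TTT
TTTTT
TTTF.
....F
.....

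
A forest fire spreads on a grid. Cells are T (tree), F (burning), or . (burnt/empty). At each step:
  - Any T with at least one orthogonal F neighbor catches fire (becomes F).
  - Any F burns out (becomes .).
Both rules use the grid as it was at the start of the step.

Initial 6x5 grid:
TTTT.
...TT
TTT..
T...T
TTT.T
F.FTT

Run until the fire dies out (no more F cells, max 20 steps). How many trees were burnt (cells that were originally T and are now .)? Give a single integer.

Step 1: +3 fires, +2 burnt (F count now 3)
Step 2: +3 fires, +3 burnt (F count now 3)
Step 3: +2 fires, +3 burnt (F count now 2)
Step 4: +2 fires, +2 burnt (F count now 2)
Step 5: +1 fires, +2 burnt (F count now 1)
Step 6: +0 fires, +1 burnt (F count now 0)
Fire out after step 6
Initially T: 17, now '.': 24
Total burnt (originally-T cells now '.'): 11

Answer: 11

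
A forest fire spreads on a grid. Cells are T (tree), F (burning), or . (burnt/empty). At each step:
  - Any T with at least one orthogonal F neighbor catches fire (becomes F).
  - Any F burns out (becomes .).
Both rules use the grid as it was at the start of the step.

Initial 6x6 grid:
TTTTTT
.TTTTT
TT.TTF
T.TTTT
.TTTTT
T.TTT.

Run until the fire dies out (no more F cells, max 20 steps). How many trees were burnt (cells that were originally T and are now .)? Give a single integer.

Step 1: +3 fires, +1 burnt (F count now 3)
Step 2: +5 fires, +3 burnt (F count now 5)
Step 3: +4 fires, +5 burnt (F count now 4)
Step 4: +5 fires, +4 burnt (F count now 5)
Step 5: +4 fires, +5 burnt (F count now 4)
Step 6: +4 fires, +4 burnt (F count now 4)
Step 7: +2 fires, +4 burnt (F count now 2)
Step 8: +1 fires, +2 burnt (F count now 1)
Step 9: +0 fires, +1 burnt (F count now 0)
Fire out after step 9
Initially T: 29, now '.': 35
Total burnt (originally-T cells now '.'): 28

Answer: 28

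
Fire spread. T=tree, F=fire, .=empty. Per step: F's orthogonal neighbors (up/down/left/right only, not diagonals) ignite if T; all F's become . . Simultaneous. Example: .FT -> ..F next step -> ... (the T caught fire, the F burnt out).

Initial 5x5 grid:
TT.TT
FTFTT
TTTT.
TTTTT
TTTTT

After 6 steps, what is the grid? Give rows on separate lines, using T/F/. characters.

Step 1: 5 trees catch fire, 2 burn out
  FT.TT
  .F.FT
  FTFT.
  TTTTT
  TTTTT
Step 2: 7 trees catch fire, 5 burn out
  .F.FT
  ....F
  .F.F.
  FTFTT
  TTTTT
Step 3: 5 trees catch fire, 7 burn out
  ....F
  .....
  .....
  .F.FT
  FTFTT
Step 4: 3 trees catch fire, 5 burn out
  .....
  .....
  .....
  ....F
  .F.FT
Step 5: 1 trees catch fire, 3 burn out
  .....
  .....
  .....
  .....
  ....F
Step 6: 0 trees catch fire, 1 burn out
  .....
  .....
  .....
  .....
  .....

.....
.....
.....
.....
.....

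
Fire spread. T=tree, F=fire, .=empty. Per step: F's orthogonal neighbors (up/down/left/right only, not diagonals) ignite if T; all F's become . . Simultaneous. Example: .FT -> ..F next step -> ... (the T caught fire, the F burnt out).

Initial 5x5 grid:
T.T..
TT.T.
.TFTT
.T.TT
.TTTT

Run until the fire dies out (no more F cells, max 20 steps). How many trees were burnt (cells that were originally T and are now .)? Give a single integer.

Answer: 14

Derivation:
Step 1: +2 fires, +1 burnt (F count now 2)
Step 2: +5 fires, +2 burnt (F count now 5)
Step 3: +4 fires, +5 burnt (F count now 4)
Step 4: +3 fires, +4 burnt (F count now 3)
Step 5: +0 fires, +3 burnt (F count now 0)
Fire out after step 5
Initially T: 15, now '.': 24
Total burnt (originally-T cells now '.'): 14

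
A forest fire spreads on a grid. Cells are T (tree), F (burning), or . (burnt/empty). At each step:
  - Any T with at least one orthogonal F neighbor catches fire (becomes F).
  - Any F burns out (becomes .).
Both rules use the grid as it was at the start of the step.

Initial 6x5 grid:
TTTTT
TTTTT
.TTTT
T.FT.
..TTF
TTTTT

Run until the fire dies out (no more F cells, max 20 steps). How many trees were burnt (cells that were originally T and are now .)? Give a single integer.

Step 1: +5 fires, +2 burnt (F count now 5)
Step 2: +5 fires, +5 burnt (F count now 5)
Step 3: +5 fires, +5 burnt (F count now 5)
Step 4: +5 fires, +5 burnt (F count now 5)
Step 5: +2 fires, +5 burnt (F count now 2)
Step 6: +0 fires, +2 burnt (F count now 0)
Fire out after step 6
Initially T: 23, now '.': 29
Total burnt (originally-T cells now '.'): 22

Answer: 22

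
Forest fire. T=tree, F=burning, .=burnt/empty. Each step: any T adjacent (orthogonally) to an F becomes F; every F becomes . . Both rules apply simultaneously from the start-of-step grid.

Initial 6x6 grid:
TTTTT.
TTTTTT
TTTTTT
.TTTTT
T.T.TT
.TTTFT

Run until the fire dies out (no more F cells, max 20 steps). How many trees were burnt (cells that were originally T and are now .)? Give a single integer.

Answer: 29

Derivation:
Step 1: +3 fires, +1 burnt (F count now 3)
Step 2: +3 fires, +3 burnt (F count now 3)
Step 3: +5 fires, +3 burnt (F count now 5)
Step 4: +4 fires, +5 burnt (F count now 4)
Step 5: +5 fires, +4 burnt (F count now 5)
Step 6: +3 fires, +5 burnt (F count now 3)
Step 7: +3 fires, +3 burnt (F count now 3)
Step 8: +2 fires, +3 burnt (F count now 2)
Step 9: +1 fires, +2 burnt (F count now 1)
Step 10: +0 fires, +1 burnt (F count now 0)
Fire out after step 10
Initially T: 30, now '.': 35
Total burnt (originally-T cells now '.'): 29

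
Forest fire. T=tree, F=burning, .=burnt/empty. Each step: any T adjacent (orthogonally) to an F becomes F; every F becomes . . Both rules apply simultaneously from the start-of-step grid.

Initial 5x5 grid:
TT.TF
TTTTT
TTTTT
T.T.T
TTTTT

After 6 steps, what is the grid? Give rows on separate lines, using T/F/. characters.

Step 1: 2 trees catch fire, 1 burn out
  TT.F.
  TTTTF
  TTTTT
  T.T.T
  TTTTT
Step 2: 2 trees catch fire, 2 burn out
  TT...
  TTTF.
  TTTTF
  T.T.T
  TTTTT
Step 3: 3 trees catch fire, 2 burn out
  TT...
  TTF..
  TTTF.
  T.T.F
  TTTTT
Step 4: 3 trees catch fire, 3 burn out
  TT...
  TF...
  TTF..
  T.T..
  TTTTF
Step 5: 5 trees catch fire, 3 burn out
  TF...
  F....
  TF...
  T.F..
  TTTF.
Step 6: 3 trees catch fire, 5 burn out
  F....
  .....
  F....
  T....
  TTF..

F....
.....
F....
T....
TTF..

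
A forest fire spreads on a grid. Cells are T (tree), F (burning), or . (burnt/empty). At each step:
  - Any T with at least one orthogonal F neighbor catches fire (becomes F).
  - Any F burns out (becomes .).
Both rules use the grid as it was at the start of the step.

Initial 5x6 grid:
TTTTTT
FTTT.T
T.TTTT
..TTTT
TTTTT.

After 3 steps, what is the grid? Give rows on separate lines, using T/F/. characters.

Step 1: 3 trees catch fire, 1 burn out
  FTTTTT
  .FTT.T
  F.TTTT
  ..TTTT
  TTTTT.
Step 2: 2 trees catch fire, 3 burn out
  .FTTTT
  ..FT.T
  ..TTTT
  ..TTTT
  TTTTT.
Step 3: 3 trees catch fire, 2 burn out
  ..FTTT
  ...F.T
  ..FTTT
  ..TTTT
  TTTTT.

..FTTT
...F.T
..FTTT
..TTTT
TTTTT.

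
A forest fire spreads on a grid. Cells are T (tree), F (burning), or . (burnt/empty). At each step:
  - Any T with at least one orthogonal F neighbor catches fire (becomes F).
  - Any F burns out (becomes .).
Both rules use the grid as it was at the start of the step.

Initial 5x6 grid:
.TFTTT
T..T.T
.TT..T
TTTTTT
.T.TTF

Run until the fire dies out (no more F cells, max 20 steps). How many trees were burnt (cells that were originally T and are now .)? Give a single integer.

Step 1: +4 fires, +2 burnt (F count now 4)
Step 2: +5 fires, +4 burnt (F count now 5)
Step 3: +3 fires, +5 burnt (F count now 3)
Step 4: +1 fires, +3 burnt (F count now 1)
Step 5: +2 fires, +1 burnt (F count now 2)
Step 6: +3 fires, +2 burnt (F count now 3)
Step 7: +0 fires, +3 burnt (F count now 0)
Fire out after step 7
Initially T: 19, now '.': 29
Total burnt (originally-T cells now '.'): 18

Answer: 18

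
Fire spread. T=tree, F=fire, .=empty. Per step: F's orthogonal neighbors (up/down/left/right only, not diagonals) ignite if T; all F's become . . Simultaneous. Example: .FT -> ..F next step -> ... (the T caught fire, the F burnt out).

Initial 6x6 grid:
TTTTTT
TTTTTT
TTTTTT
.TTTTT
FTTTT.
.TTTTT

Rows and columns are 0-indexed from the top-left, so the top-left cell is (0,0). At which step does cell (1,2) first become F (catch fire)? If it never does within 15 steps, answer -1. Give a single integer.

Step 1: cell (1,2)='T' (+1 fires, +1 burnt)
Step 2: cell (1,2)='T' (+3 fires, +1 burnt)
Step 3: cell (1,2)='T' (+4 fires, +3 burnt)
Step 4: cell (1,2)='T' (+6 fires, +4 burnt)
Step 5: cell (1,2)='F' (+6 fires, +6 burnt)
  -> target ignites at step 5
Step 6: cell (1,2)='.' (+6 fires, +6 burnt)
Step 7: cell (1,2)='.' (+3 fires, +6 burnt)
Step 8: cell (1,2)='.' (+2 fires, +3 burnt)
Step 9: cell (1,2)='.' (+1 fires, +2 burnt)
Step 10: cell (1,2)='.' (+0 fires, +1 burnt)
  fire out at step 10

5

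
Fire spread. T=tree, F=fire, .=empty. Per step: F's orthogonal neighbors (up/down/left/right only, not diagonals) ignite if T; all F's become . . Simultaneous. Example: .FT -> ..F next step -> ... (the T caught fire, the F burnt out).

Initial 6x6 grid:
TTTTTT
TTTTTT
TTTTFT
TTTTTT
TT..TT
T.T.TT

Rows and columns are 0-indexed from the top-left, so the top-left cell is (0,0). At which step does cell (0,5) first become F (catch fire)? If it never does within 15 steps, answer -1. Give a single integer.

Step 1: cell (0,5)='T' (+4 fires, +1 burnt)
Step 2: cell (0,5)='T' (+7 fires, +4 burnt)
Step 3: cell (0,5)='F' (+7 fires, +7 burnt)
  -> target ignites at step 3
Step 4: cell (0,5)='.' (+5 fires, +7 burnt)
Step 5: cell (0,5)='.' (+4 fires, +5 burnt)
Step 6: cell (0,5)='.' (+2 fires, +4 burnt)
Step 7: cell (0,5)='.' (+1 fires, +2 burnt)
Step 8: cell (0,5)='.' (+0 fires, +1 burnt)
  fire out at step 8

3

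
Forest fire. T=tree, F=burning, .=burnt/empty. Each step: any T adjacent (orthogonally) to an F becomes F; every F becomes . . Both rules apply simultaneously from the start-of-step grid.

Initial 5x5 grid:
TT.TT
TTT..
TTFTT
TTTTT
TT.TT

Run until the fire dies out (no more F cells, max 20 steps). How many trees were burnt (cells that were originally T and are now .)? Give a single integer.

Answer: 18

Derivation:
Step 1: +4 fires, +1 burnt (F count now 4)
Step 2: +5 fires, +4 burnt (F count now 5)
Step 3: +6 fires, +5 burnt (F count now 6)
Step 4: +3 fires, +6 burnt (F count now 3)
Step 5: +0 fires, +3 burnt (F count now 0)
Fire out after step 5
Initially T: 20, now '.': 23
Total burnt (originally-T cells now '.'): 18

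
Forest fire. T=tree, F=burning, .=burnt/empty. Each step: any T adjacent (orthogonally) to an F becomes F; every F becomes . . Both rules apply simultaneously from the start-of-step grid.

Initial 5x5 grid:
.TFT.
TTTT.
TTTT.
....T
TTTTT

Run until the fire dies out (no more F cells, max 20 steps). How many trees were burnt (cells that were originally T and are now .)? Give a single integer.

Answer: 10

Derivation:
Step 1: +3 fires, +1 burnt (F count now 3)
Step 2: +3 fires, +3 burnt (F count now 3)
Step 3: +3 fires, +3 burnt (F count now 3)
Step 4: +1 fires, +3 burnt (F count now 1)
Step 5: +0 fires, +1 burnt (F count now 0)
Fire out after step 5
Initially T: 16, now '.': 19
Total burnt (originally-T cells now '.'): 10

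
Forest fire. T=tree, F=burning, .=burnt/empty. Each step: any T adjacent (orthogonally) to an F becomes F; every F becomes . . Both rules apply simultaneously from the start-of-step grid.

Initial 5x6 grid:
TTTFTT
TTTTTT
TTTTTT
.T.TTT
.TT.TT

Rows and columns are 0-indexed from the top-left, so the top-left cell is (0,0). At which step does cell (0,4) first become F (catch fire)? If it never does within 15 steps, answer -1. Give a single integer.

Step 1: cell (0,4)='F' (+3 fires, +1 burnt)
  -> target ignites at step 1
Step 2: cell (0,4)='.' (+5 fires, +3 burnt)
Step 3: cell (0,4)='.' (+6 fires, +5 burnt)
Step 4: cell (0,4)='.' (+4 fires, +6 burnt)
Step 5: cell (0,4)='.' (+4 fires, +4 burnt)
Step 6: cell (0,4)='.' (+2 fires, +4 burnt)
Step 7: cell (0,4)='.' (+1 fires, +2 burnt)
Step 8: cell (0,4)='.' (+0 fires, +1 burnt)
  fire out at step 8

1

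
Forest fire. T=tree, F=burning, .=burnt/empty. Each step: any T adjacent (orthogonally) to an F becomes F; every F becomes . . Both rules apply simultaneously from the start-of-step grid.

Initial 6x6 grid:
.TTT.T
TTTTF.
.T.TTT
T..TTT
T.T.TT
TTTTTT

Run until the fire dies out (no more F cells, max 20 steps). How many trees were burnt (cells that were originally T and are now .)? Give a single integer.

Step 1: +2 fires, +1 burnt (F count now 2)
Step 2: +5 fires, +2 burnt (F count now 5)
Step 3: +5 fires, +5 burnt (F count now 5)
Step 4: +5 fires, +5 burnt (F count now 5)
Step 5: +2 fires, +5 burnt (F count now 2)
Step 6: +1 fires, +2 burnt (F count now 1)
Step 7: +2 fires, +1 burnt (F count now 2)
Step 8: +1 fires, +2 burnt (F count now 1)
Step 9: +1 fires, +1 burnt (F count now 1)
Step 10: +1 fires, +1 burnt (F count now 1)
Step 11: +0 fires, +1 burnt (F count now 0)
Fire out after step 11
Initially T: 26, now '.': 35
Total burnt (originally-T cells now '.'): 25

Answer: 25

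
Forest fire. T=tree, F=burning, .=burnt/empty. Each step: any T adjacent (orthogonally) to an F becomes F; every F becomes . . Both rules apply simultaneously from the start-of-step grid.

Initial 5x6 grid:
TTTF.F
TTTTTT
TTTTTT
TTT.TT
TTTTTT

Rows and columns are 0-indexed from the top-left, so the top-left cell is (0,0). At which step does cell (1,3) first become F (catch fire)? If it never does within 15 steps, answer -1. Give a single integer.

Step 1: cell (1,3)='F' (+3 fires, +2 burnt)
  -> target ignites at step 1
Step 2: cell (1,3)='.' (+5 fires, +3 burnt)
Step 3: cell (1,3)='.' (+5 fires, +5 burnt)
Step 4: cell (1,3)='.' (+5 fires, +5 burnt)
Step 5: cell (1,3)='.' (+4 fires, +5 burnt)
Step 6: cell (1,3)='.' (+3 fires, +4 burnt)
Step 7: cell (1,3)='.' (+1 fires, +3 burnt)
Step 8: cell (1,3)='.' (+0 fires, +1 burnt)
  fire out at step 8

1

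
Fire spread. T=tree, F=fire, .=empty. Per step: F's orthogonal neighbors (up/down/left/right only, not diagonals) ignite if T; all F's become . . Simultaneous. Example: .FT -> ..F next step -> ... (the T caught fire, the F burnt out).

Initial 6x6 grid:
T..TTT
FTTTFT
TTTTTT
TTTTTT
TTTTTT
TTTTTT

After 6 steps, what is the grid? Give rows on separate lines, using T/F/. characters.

Step 1: 7 trees catch fire, 2 burn out
  F..TFT
  .FTF.F
  FTTTFT
  TTTTTT
  TTTTTT
  TTTTTT
Step 2: 8 trees catch fire, 7 burn out
  ...F.F
  ..F...
  .FTF.F
  FTTTFT
  TTTTTT
  TTTTTT
Step 3: 6 trees catch fire, 8 burn out
  ......
  ......
  ..F...
  .FTF.F
  FTTTFT
  TTTTTT
Step 4: 6 trees catch fire, 6 burn out
  ......
  ......
  ......
  ..F...
  .FTF.F
  FTTTFT
Step 5: 4 trees catch fire, 6 burn out
  ......
  ......
  ......
  ......
  ..F...
  .FTF.F
Step 6: 1 trees catch fire, 4 burn out
  ......
  ......
  ......
  ......
  ......
  ..F...

......
......
......
......
......
..F...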